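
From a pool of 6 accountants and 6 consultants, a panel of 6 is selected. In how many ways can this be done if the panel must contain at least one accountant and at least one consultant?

Total 6-person selections from all 12: C(12,6) = 924.
Selections missing a whole group: no accountants → C(6,6) = 1; no consultants → C(6,6) = 1.
Both groups omitted at once is impossible, so 924 − 2 = 922.

922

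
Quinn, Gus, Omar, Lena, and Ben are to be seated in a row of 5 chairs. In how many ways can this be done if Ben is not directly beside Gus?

There are 5! = 120 arrangements in all. If Ben and Gus are adjacent, merging them into one block gives 2·(4)! = 48 arrangements.
So 120 − 48 = 72 arrangements keep them apart.

72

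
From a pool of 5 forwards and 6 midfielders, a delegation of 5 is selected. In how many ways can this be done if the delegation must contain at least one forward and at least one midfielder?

455

With no constraint there are C(11,5) = 462 possible selections.
Selections missing a whole group: no forwards → C(6,5) = 6; no midfielders → C(5,5) = 1.
Both groups omitted at once is impossible, so 462 − 7 = 455.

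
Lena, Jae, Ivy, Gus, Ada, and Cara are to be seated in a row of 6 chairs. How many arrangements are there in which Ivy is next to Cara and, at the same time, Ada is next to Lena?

Treat {Ivy,Cara} as one block (2 orders) and {Ada,Lena} as another (2 orders).
That leaves 4 units to arrange: 2 × 2 × 4! = 4 × 24 = 96.

96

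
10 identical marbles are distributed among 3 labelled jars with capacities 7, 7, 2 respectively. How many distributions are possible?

Without the upper bounds there are C(12,2) = 66 ways to split 10 among 3 jars.
Subtract solutions that violate a single cap (substitute x_i' = x_i − (cap_i+1)): x_1 ≥ 8 gives C(4,2) = 6; x_2 ≥ 8 gives C(4,2) = 6; x_3 ≥ 3 gives C(9,2) = 36. Together 48.
No two caps can be exceeded simultaneously, so the pair terms are all 0.
By inclusion–exclusion the count is 66 − 48 + 0 = 18.

18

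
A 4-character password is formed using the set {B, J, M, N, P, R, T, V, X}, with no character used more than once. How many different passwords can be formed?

This is a permutation of 4 out of 9: P(9,4) = 9!/5!.
That product is 9 × 8 × 7 × 6 = 3024.

3024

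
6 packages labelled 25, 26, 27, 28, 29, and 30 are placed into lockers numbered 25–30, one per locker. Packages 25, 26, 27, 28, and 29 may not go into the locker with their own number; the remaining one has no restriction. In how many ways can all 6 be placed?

309

Let Aᵢ (for 25 ≤ i ≤ 29) be the placements that put package i in its forbidden locker. Any j of these fix j positions, leaving (6−j)! ways to fill the rest, and there are C(5,j) ways to pick which j.
By inclusion–exclusion, the number of valid placements is Σ_{j=0}^{5} (−1)^j C(5,j)·(6−j)!.
Computing: 720 − 600 + 240 − 60 + 10 − 1 = 309.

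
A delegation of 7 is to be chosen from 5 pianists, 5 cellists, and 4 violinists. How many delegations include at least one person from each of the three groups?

Unrestricted: C(14,7) = 3432 ways to pick any 7 of the 14.
Subtract selections that omit an entire group: no pianists → C(9,7) = 36; no cellists → C(9,7) = 36; no violinists → C(10,7) = 120.
Add back selections omitting two groups (i.e. drawn from a single group): C(5,7) + C(5,7) + C(4,7) = 0.
By inclusion–exclusion: 3432 − 192 + 0 = 3240.

3240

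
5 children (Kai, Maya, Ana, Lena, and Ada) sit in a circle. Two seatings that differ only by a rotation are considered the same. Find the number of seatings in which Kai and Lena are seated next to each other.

12

Glue Kai and Lena into a block (2 internal orders). Seating 4 units around a circle gives (3)! arrangements.
So 2 × (3)! = 2 × 6 = 12.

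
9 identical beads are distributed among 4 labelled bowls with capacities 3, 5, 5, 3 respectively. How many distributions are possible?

By stars and bars, unrestricted non-negative solutions to x_1+…+x_4 = 9 number C(9+3,3) = 220.
Subtract solutions that violate a single cap (substitute x_i' = x_i − (cap_i+1)): x_1 ≥ 4 gives C(8,3) = 56; x_2 ≥ 6 gives C(6,3) = 20; x_3 ≥ 6 gives C(6,3) = 20; x_4 ≥ 4 gives C(8,3) = 56. Together 152.
Add back pairs where two caps are both exceeded: 0 + 0 + 4 + 0 + 0 + 0 = 4.
By inclusion–exclusion the count is 220 − 152 + 4 = 72.

72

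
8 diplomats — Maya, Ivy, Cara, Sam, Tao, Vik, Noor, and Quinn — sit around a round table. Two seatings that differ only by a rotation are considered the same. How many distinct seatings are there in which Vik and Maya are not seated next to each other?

3600

Without the restriction there are (7)! = 5040 seatings.
Those with Vik next to Maya: fuse the pair into one unit and seat 7 units around a circle — 2·(6)! = 1440.
Subtracting, 5040 − 1440 = 3600.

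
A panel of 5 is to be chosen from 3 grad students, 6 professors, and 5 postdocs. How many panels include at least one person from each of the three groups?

1365

Total 5-person selections from all 14: C(14,5) = 2002.
Subtract selections that omit an entire group: no grad students → C(11,5) = 462; no professors → C(8,5) = 56; no postdocs → C(9,5) = 126.
Add back selections omitting two groups (i.e. drawn from a single group): C(3,5) + C(6,5) + C(5,5) = 7.
By inclusion–exclusion: 2002 − 644 + 7 = 1365.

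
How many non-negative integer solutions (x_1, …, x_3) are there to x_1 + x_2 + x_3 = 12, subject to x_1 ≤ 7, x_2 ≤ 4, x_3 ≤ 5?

Ignoring the caps, the number of non-negative solutions to x_1+…+x_3 = 12 is C(14,2) = 91.
Subtract solutions that violate a single cap (substitute x_i' = x_i − (cap_i+1)): x_1 ≥ 8 gives C(6,2) = 15; x_2 ≥ 5 gives C(9,2) = 36; x_3 ≥ 6 gives C(8,2) = 28. Together 79.
Add back pairs where two caps are both exceeded: 0 + 0 + 3 = 3.
By inclusion–exclusion the count is 91 − 79 + 3 = 15.

15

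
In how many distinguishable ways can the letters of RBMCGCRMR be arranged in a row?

15120

The 9 letters of RBMCGCRMR have repeats: C appearing twice, M appearing twice, and R appearing 3 times.
So there are 9! / (3!·2!·2!) = 15120 distinguishable arrangements.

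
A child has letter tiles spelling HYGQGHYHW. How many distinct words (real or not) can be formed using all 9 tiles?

15120

HYGQGHYHW has 9 letters with G appearing twice, H appearing 3 times, and Y appearing twice.
So there are 9! / (3!·2!·2!) = 15120 distinguishable arrangements.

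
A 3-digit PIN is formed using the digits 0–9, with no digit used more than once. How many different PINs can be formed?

With no repetition, fill the 3 digits in order: 10 choices, then 9, down to 8.
That product is 10 × 9 × 8 = 720.

720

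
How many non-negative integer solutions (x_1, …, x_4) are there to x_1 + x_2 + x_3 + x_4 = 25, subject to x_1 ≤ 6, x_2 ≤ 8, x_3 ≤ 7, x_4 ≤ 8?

35

By stars and bars, unrestricted non-negative solutions to x_1+…+x_4 = 25 number C(25+3,3) = 3276.
Subtract solutions that violate a single cap (substitute x_i' = x_i − (cap_i+1)): x_1 ≥ 7 gives C(21,3) = 1330; x_2 ≥ 9 gives C(19,3) = 969; x_3 ≥ 8 gives C(20,3) = 1140; x_4 ≥ 9 gives C(19,3) = 969. Together 4408.
Add back pairs where two caps are both exceeded: 220 + 286 + 220 + 165 + 120 + 165 = 1176.
Subtract triples: 4 + 1 + 4 + 0 = 9.
By inclusion–exclusion the count is 3276 − 4408 + 1176 − 9 = 35.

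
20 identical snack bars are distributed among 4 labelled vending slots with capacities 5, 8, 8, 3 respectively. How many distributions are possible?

34

By stars and bars, unrestricted non-negative solutions to x_1+…+x_4 = 20 number C(20+3,3) = 1771.
Subtract solutions that violate a single cap (substitute x_i' = x_i − (cap_i+1)): x_1 ≥ 6 gives C(17,3) = 680; x_2 ≥ 9 gives C(14,3) = 364; x_3 ≥ 9 gives C(14,3) = 364; x_4 ≥ 4 gives C(19,3) = 969. Together 2377.
Add back pairs where two caps are both exceeded: 56 + 56 + 286 + 10 + 120 + 120 = 648.
Subtract triples: 0 + 4 + 4 + 0 = 8.
By inclusion–exclusion the count is 1771 − 2377 + 648 − 8 = 34.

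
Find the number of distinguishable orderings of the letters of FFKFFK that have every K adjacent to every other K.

5

Treat the 2 copies of K as a single block. The multiset to arrange is then {KK, F, F, F, F}, 5 items in all.
That gives (5)!/(4!) = 5 arrangements.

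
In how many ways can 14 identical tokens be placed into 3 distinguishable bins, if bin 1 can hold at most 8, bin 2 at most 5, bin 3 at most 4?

10

Ignoring the caps, the number of non-negative solutions to x_1+…+x_3 = 14 is C(16,2) = 120.
Subtract solutions that violate a single cap (substitute x_i' = x_i − (cap_i+1)): x_1 ≥ 9 gives C(7,2) = 21; x_2 ≥ 6 gives C(10,2) = 45; x_3 ≥ 5 gives C(11,2) = 55. Together 121.
Add back pairs where two caps are both exceeded: 0 + 1 + 10 = 11.
By inclusion–exclusion the count is 120 − 121 + 11 = 10.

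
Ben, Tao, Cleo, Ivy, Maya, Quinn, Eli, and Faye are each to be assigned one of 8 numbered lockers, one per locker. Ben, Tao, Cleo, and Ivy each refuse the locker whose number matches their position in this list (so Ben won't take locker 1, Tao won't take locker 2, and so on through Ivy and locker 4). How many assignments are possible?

Let Aᵢ (for 1 ≤ i ≤ 4) be the placements that put person i in their forbidden locker. Any j of these fix j positions, leaving (8−j)! ways to fill the rest, and there are C(4,j) ways to pick which j.
By inclusion–exclusion, the number of valid placements is Σ_{j=0}^{4} (−1)^j C(4,j)·(8−j)!.
Computing: 40320 − 20160 + 4320 − 480 + 24 = 24024.

24024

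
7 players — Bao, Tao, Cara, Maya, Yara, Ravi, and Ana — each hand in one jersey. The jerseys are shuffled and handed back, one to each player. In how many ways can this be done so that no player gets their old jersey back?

Count assignments avoiding every fixed point. For any j of the 7 players fixed to their old jersey, the other 7−j can be arranged in (7−j)! ways.
By inclusion–exclusion this is Σ_{j=0}^{7} (−1)^j C(7,j)·(7−j)!.
Computing: 5040 − 5040 + 2520 − 840 + 210 − 42 + 7 − 1 = 1854.

1854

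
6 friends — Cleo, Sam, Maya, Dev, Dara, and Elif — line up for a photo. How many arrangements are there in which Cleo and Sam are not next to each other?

480

There are 6! = 720 arrangements in all. If Cleo and Sam are adjacent, merging them into one block gives 2·(5)! = 240 arrangements.
So 720 − 240 = 480 arrangements keep them apart.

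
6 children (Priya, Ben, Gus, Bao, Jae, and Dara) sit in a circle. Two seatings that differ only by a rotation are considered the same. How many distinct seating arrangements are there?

120

Seat Priya anywhere (absorbing the rotational symmetry), then permute the other 5: (5)! = 120.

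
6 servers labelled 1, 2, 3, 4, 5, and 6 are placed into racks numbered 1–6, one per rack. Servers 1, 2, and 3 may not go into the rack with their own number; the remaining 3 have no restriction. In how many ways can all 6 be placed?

Let Aᵢ (for i ∈ {1, 2, 3}) be the placements that put server i in its forbidden rack. Any j of these fix j positions, leaving (6−j)! ways to fill the rest, and there are C(3,j) ways to pick which j.
By inclusion–exclusion, the number of valid placements is Σ_{j=0}^{3} (−1)^j C(3,j)·(6−j)!.
Computing: 720 − 360 + 72 − 6 = 426.

426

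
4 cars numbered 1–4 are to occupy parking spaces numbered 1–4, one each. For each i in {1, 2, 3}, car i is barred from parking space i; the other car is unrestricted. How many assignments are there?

Let Aᵢ (for i ∈ {1, 2, 3}) be the placements that put car i in its forbidden parking space. Any j of these fix j positions, leaving (4−j)! ways to fill the rest, and there are C(3,j) ways to pick which j.
By inclusion–exclusion, the number of valid placements is Σ_{j=0}^{3} (−1)^j C(3,j)·(4−j)!.
Computing: 24 − 18 + 6 − 1 = 11.

11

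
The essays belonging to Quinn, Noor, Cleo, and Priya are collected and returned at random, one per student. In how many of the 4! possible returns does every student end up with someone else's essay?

Let Aᵢ be the assignments in which student i gets their own essay. We want the size of the complement of A₁∪…∪A_4.
By inclusion–exclusion this is Σ_{j=0}^{4} (−1)^j C(4,j)·(4−j)!.
Computing: 24 − 24 + 12 − 4 + 1 = 9.

9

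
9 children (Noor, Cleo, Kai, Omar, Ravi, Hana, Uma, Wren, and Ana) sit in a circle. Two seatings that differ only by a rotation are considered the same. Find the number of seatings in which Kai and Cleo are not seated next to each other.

Without the restriction there are (8)! = 40320 seatings.
Those with Kai next to Cleo: fuse the pair into one unit and seat 8 units around a circle — 2·(7)! = 10080.
Subtracting, 40320 − 10080 = 30240.

30240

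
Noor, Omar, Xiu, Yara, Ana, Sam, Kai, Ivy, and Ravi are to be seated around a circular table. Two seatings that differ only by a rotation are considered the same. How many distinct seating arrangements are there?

40320

Around a circle, 9 distinct people have 9!/9 = (8)! = 40320 rotationally distinct seatings.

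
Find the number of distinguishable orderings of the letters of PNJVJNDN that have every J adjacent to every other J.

840

Treat the 2 copies of J as a single block. The multiset to arrange is then {JJ, D, N, N, N, P, V}, 7 items in all.
That gives (7)!/(3!) = 840 arrangements.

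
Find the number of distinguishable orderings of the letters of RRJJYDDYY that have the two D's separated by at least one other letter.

5880

There are 9!/(3!·2!·2!·2!) = 7560 arrangements of RRJJYDDYY in total.
Arrangements with the D's together: treat DD as one letter, giving (8)!/(3!·2!·2!) = 1680.
Hence 7560 − 1680 = 5880.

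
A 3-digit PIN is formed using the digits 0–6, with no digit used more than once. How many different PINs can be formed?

Choose and order 3 of the 7 symbols: the first digit has 7 options, the next 6, then 5.
7 × 6 × 5 = 210.

210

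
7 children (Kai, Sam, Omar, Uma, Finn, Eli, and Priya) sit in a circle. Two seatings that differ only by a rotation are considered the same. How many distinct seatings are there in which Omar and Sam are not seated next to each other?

Without the restriction there are (6)! = 720 seatings.
Those with Omar next to Sam: fuse the pair into one unit and seat 6 units around a circle — 2·(5)! = 240.
Subtracting, 720 − 240 = 480.

480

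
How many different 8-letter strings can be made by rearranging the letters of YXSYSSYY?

Letter multiplicities in YXSYSSYY: S×3, X×1, Y×4.
The number of distinct arrangements is 8!/(4!·3!) = 40320/144 = 280.

280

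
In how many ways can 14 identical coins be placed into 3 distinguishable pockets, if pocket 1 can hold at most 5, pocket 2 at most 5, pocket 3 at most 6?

6

By stars and bars, unrestricted non-negative solutions to x_1+…+x_3 = 14 number C(14+2,2) = 120.
Subtract solutions that violate a single cap (substitute x_i' = x_i − (cap_i+1)): x_1 ≥ 6 gives C(10,2) = 45; x_2 ≥ 6 gives C(10,2) = 45; x_3 ≥ 7 gives C(9,2) = 36. Together 126.
Add back pairs where two caps are both exceeded: 6 + 3 + 3 = 12.
By inclusion–exclusion the count is 120 − 126 + 12 = 6.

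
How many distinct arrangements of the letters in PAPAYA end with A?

30

Fix A in the last position and arrange the remaining 5 letters.
Those 5 letters have A appearing twice and P appearing twice, giving (5)!/(2!·2!) = 30.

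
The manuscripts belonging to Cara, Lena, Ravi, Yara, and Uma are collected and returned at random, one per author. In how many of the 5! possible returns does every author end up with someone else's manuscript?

Let Aᵢ be the assignments in which author i gets their own manuscript. We want the size of the complement of A₁∪…∪A_5.
By inclusion–exclusion this is Σ_{j=0}^{5} (−1)^j C(5,j)·(5−j)!.
Computing: 120 − 120 + 60 − 20 + 5 − 1 = 44.

44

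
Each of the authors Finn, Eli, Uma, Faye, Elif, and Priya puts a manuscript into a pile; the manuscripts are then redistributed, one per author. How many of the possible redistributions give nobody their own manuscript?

Count assignments avoiding every fixed point. For any j of the 6 authors fixed to their own manuscript, the other 6−j can be arranged in (6−j)! ways.
By inclusion–exclusion this is Σ_{j=0}^{6} (−1)^j C(6,j)·(6−j)!.
Computing: 720 − 720 + 360 − 120 + 30 − 6 + 1 = 265.

265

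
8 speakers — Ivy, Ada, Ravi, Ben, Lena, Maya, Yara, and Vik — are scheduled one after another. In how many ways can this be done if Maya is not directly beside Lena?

30240

There are 8! = 40320 arrangements in all. If Maya and Lena are adjacent, merging them into one block gives 2·(7)! = 10080 arrangements.
So 40320 − 10080 = 30240 arrangements keep them apart.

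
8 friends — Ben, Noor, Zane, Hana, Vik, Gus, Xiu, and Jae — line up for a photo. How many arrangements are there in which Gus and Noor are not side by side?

30240

There are 8! = 40320 arrangements in all. If Gus and Noor are adjacent, merging them into one block gives 2·(7)! = 10080 arrangements.
So 40320 − 10080 = 30240 arrangements keep them apart.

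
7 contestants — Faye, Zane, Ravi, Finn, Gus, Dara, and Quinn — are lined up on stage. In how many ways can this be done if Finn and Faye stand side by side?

1440

Place the 5 others and the Finn-Faye pair as 6 objects in a line; the pair has 2 internal arrangements.
So the count is 2·(6)! = 1440.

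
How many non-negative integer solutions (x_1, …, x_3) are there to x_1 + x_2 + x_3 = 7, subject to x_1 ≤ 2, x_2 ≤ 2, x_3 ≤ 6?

8

Ignoring the caps, the number of non-negative solutions to x_1+…+x_3 = 7 is C(9,2) = 36.
Subtract solutions that violate a single cap (substitute x_i' = x_i − (cap_i+1)): x_1 ≥ 3 gives C(6,2) = 15; x_2 ≥ 3 gives C(6,2) = 15; x_3 ≥ 7 gives C(2,2) = 1. Together 31.
Add back pairs where two caps are both exceeded: 3 + 0 + 0 = 3.
By inclusion–exclusion the count is 36 − 31 + 3 = 8.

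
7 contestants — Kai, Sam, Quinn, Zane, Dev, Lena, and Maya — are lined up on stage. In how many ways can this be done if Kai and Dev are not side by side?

Of the 7! = 5040 arrangements, those with Kai and Dev adjacent number 2 × 6! = 1440 (treat the pair as a block with 2 internal orders).
Complementary counting: 5040 − 1440 = 3600.

3600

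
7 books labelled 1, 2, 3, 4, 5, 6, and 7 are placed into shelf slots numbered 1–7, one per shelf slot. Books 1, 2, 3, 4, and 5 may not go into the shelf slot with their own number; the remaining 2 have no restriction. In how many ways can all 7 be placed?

2428

Let Aᵢ (for 1 ≤ i ≤ 5) be the placements that put book i in its forbidden shelf slot. Any j of these fix j positions, leaving (7−j)! ways to fill the rest, and there are C(5,j) ways to pick which j.
By inclusion–exclusion, the number of valid placements is Σ_{j=0}^{5} (−1)^j C(5,j)·(7−j)!.
Computing: 5040 − 3600 + 1200 − 240 + 30 − 2 = 2428.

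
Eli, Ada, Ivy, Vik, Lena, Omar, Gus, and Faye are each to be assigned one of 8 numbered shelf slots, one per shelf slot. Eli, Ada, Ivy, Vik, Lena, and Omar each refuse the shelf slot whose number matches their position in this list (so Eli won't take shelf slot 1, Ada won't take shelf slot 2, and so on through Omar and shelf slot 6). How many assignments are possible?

18806

Let Aᵢ (for 1 ≤ i ≤ 6) be the placements that put person i in their forbidden shelf slot. Any j of these fix j positions, leaving (8−j)! ways to fill the rest, and there are C(6,j) ways to pick which j.
By inclusion–exclusion, the number of valid placements is Σ_{j=0}^{6} (−1)^j C(6,j)·(8−j)!.
Computing: 40320 − 30240 + 10800 − 2400 + 360 − 36 + 2 = 18806.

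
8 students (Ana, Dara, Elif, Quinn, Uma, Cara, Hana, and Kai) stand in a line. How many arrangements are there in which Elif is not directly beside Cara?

There are 8! = 40320 arrangements in all. If Elif and Cara are adjacent, merging them into one block gives 2·(7)! = 10080 arrangements.
Complementary counting: 40320 − 10080 = 30240.

30240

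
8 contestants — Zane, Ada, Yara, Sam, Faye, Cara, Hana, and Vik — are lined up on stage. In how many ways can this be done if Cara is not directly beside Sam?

30240

There are 8! = 40320 arrangements in all. If Cara and Sam are adjacent, merging them into one block gives 2·(7)! = 10080 arrangements.
Complementary counting: 40320 − 10080 = 30240.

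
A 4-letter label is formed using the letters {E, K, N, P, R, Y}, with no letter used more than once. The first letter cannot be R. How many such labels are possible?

The first letter has 6−1 = 5 choices (anything except R).
The remaining 3 letters are filled from the other 5 symbols without repetition: 5 × 4 × 3 = 60.
Total: 5 × 60 = 300.

300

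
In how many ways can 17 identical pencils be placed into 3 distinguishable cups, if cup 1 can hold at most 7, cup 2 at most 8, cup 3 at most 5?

10

Ignoring the caps, the number of non-negative solutions to x_1+…+x_3 = 17 is C(19,2) = 171.
Subtract solutions that violate a single cap (substitute x_i' = x_i − (cap_i+1)): x_1 ≥ 8 gives C(11,2) = 55; x_2 ≥ 9 gives C(10,2) = 45; x_3 ≥ 6 gives C(13,2) = 78. Together 178.
Add back pairs where two caps are both exceeded: 1 + 10 + 6 = 17.
By inclusion–exclusion the count is 171 − 178 + 17 = 10.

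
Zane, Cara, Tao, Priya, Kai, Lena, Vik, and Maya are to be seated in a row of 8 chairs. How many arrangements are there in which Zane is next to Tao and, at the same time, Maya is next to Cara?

Treat {Zane,Tao} as one block (2 orders) and {Maya,Cara} as another (2 orders).
That leaves 6 units to arrange: 2 × 2 × 6! = 4 × 720 = 2880.

2880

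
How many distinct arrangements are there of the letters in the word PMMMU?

20

Letter multiplicities in PMMMU: M×3, P×1, U×1.
Dividing 5! = 120 by 3! = 6 for the repeated letters gives 20.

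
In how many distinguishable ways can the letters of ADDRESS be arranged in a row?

1260

The 7 letters of ADDRESS have repeats: D appearing twice and S appearing twice.
The number of distinct arrangements is 7!/(2!·2!) = 5040/4 = 1260.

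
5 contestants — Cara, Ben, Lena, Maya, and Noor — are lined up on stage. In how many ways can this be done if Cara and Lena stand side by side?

48

Place the 3 others and the Cara-Lena pair as 4 objects in a line; the pair has 2 internal arrangements.
So the count is 2·(4)! = 48.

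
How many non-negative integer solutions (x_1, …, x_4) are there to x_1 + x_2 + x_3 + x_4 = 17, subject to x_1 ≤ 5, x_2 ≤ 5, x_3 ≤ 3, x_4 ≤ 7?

Without the upper bounds there are C(20,3) = 1140 ways to split 17 among 4 variables.
Subtract solutions that violate a single cap (substitute x_i' = x_i − (cap_i+1)): x_1 ≥ 6 gives C(14,3) = 364; x_2 ≥ 6 gives C(14,3) = 364; x_3 ≥ 4 gives C(16,3) = 560; x_4 ≥ 8 gives C(12,3) = 220. Together 1508.
Add back pairs where two caps are both exceeded: 56 + 120 + 20 + 120 + 20 + 56 = 392.
Subtract triples: 4 + 0 + 0 + 0 = 4.
By inclusion–exclusion the count is 1140 − 1508 + 392 − 4 = 20.

20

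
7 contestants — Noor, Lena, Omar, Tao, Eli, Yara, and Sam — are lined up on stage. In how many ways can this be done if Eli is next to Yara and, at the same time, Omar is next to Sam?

Treat {Eli,Yara} as one block (2 orders) and {Omar,Sam} as another (2 orders).
That leaves 5 units to arrange: 2 × 2 × 5! = 4 × 120 = 480.

480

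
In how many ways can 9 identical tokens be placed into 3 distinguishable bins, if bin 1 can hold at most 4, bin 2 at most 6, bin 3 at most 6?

Ignoring the caps, the number of non-negative solutions to x_1+…+x_3 = 9 is C(11,2) = 55.
Subtract solutions that violate a single cap (substitute x_i' = x_i − (cap_i+1)): x_1 ≥ 5 gives C(6,2) = 15; x_2 ≥ 7 gives C(4,2) = 6; x_3 ≥ 7 gives C(4,2) = 6. Together 27.
No two caps can be exceeded simultaneously, so the pair terms are all 0.
By inclusion–exclusion the count is 55 − 27 + 0 = 28.

28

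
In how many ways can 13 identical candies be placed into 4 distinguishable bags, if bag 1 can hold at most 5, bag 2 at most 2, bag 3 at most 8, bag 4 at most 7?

Ignoring the caps, the number of non-negative solutions to x_1+…+x_4 = 13 is C(16,3) = 560.
Subtract solutions that violate a single cap (substitute x_i' = x_i − (cap_i+1)): x_1 ≥ 6 gives C(10,3) = 120; x_2 ≥ 3 gives C(13,3) = 286; x_3 ≥ 9 gives C(7,3) = 35; x_4 ≥ 8 gives C(8,3) = 56. Together 497.
Add back pairs where two caps are both exceeded: 35 + 0 + 0 + 4 + 10 + 0 = 49.
By inclusion–exclusion the count is 560 − 497 + 49 = 112.

112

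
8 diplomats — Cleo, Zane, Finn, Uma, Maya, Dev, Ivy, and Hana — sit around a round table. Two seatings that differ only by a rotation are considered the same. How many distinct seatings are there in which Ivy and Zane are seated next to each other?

1440

Glue Ivy and Zane into a block (2 internal orders). Seating 7 units around a circle gives (6)! arrangements.
So 2 × (6)! = 2 × 720 = 1440.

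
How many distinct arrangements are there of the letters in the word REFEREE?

REFEREE has 7 letters with E appearing 4 times and R appearing twice.
So there are 7! / (4!·2!) = 105 distinguishable arrangements.

105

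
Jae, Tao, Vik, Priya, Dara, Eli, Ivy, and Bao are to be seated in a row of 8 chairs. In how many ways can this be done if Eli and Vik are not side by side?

There are 8! = 40320 arrangements in all. If Eli and Vik are adjacent, merging them into one block gives 2·(7)! = 10080 arrangements.
Complementary counting: 40320 − 10080 = 30240.

30240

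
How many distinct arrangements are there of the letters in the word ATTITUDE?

ATTITUDE has 8 letters with T appearing 3 times.
The number of distinct arrangements is 8!/(3!) = 40320/6 = 6720.

6720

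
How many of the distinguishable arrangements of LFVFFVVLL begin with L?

560

With the first slot taken by L, it remains to arrange the other 8 letters (FVFFVVLL).
Those 8 letters have F appearing 3 times, L appearing twice, and V appearing 3 times, giving (8)!/(3!·3!·2!) = 560.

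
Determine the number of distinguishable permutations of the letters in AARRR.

Letter multiplicities in AARRR: A×2, R×3.
So there are 5! / (3!·2!) = 10 distinguishable arrangements.

10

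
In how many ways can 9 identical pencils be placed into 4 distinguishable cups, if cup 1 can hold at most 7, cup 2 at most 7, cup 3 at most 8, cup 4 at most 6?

201

Ignoring the caps, the number of non-negative solutions to x_1+…+x_4 = 9 is C(12,3) = 220.
Subtract solutions that violate a single cap (substitute x_i' = x_i − (cap_i+1)): x_1 ≥ 8 gives C(4,3) = 4; x_2 ≥ 8 gives C(4,3) = 4; x_3 ≥ 9 gives C(3,3) = 1; x_4 ≥ 7 gives C(5,3) = 10. Together 19.
No two caps can be exceeded simultaneously, so the pair terms are all 0.
By inclusion–exclusion the count is 220 − 19 + 0 = 201.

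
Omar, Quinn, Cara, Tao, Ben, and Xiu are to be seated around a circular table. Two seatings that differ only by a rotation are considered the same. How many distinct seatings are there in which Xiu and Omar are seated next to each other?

48

Treat {Xiu, Omar} as one unit (2 internal orders) and seat the resulting 5 units around the table: (4)! circular arrangements.
So 2 × (4)! = 2 × 24 = 48.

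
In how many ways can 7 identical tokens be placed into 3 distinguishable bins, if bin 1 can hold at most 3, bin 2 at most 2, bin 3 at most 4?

6

By stars and bars, unrestricted non-negative solutions to x_1+…+x_3 = 7 number C(7+2,2) = 36.
Subtract solutions that violate a single cap (substitute x_i' = x_i − (cap_i+1)): x_1 ≥ 4 gives C(5,2) = 10; x_2 ≥ 3 gives C(6,2) = 15; x_3 ≥ 5 gives C(4,2) = 6. Together 31.
Add back pairs where two caps are both exceeded: 1 + 0 + 0 = 1.
By inclusion–exclusion the count is 36 − 31 + 1 = 6.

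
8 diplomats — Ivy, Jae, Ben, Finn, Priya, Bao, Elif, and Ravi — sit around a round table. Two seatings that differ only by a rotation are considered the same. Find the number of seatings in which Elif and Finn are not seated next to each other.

3600

All circular seatings of 8 people number (7)! = 5040.
Those with Elif next to Finn: fuse the pair into one unit and seat 7 units around a circle — 2·(6)! = 1440.
Subtracting, 5040 − 1440 = 3600.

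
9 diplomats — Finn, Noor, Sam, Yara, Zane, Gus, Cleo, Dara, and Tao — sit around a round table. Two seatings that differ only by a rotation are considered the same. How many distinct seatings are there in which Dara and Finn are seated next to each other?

Glue Dara and Finn into a block (2 internal orders). Seating 8 units around a circle gives (7)! arrangements.
So 2 × (7)! = 2 × 5040 = 10080.

10080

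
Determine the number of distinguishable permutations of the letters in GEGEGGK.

105

The 7 letters of GEGEGGK have repeats: E appearing twice and G appearing 4 times.
Dividing 7! = 5040 by 4!·2! = 48 for the repeated letters gives 105.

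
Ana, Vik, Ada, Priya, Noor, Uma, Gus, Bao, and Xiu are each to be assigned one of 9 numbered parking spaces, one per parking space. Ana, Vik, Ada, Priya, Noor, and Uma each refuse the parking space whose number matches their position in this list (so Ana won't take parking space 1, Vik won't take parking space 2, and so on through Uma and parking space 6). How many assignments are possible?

Let Aᵢ (for 1 ≤ i ≤ 6) be the placements that put person i in their forbidden parking space. Any j of these fix j positions, leaving (9−j)! ways to fill the rest, and there are C(6,j) ways to pick which j.
By inclusion–exclusion, the number of valid placements is Σ_{j=0}^{6} (−1)^j C(6,j)·(9−j)!.
Computing: 362880 − 241920 + 75600 − 14400 + 1800 − 144 + 6 = 183822.

183822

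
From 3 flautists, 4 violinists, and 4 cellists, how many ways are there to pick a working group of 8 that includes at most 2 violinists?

46

Split by how many violinists are chosen (0 through 2).
Sum: C(4,0)·C(7,8) + C(4,1)·C(7,7) + C(4,2)·C(7,6) = 0 + 4 + 42 = 46.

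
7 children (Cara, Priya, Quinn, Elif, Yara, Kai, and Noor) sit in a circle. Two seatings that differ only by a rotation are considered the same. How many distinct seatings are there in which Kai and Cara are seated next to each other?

Treat {Kai, Cara} as one unit (2 internal orders) and seat the resulting 6 units around the table: (5)! circular arrangements.
So 2 × (5)! = 2 × 120 = 240.

240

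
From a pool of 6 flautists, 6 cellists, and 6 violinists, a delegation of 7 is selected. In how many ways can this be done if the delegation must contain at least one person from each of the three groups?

With no constraint there are C(18,7) = 31824 possible selections.
Selections missing a whole group: no flautists → C(12,7) = 792; no cellists → C(12,7) = 792; no violinists → C(12,7) = 792.
Add back selections omitting two groups (i.e. drawn from a single group): C(6,7) + C(6,7) + C(6,7) = 0.
By inclusion–exclusion: 31824 − 2376 + 0 = 29448.

29448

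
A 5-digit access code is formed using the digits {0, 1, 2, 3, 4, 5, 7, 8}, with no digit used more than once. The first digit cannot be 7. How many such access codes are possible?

5880

The first digit has 8−1 = 7 choices (anything except 7).
The remaining 4 digits are filled from the other 7 symbols without repetition: 7 × 6 × 5 × 4 = 840.
Total: 7 × 840 = 5880.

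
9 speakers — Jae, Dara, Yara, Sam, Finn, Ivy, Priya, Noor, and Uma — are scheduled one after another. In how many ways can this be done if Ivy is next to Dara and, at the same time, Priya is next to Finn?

Treat {Ivy,Dara} as one block (2 orders) and {Priya,Finn} as another (2 orders).
That leaves 7 units to arrange: 2 × 2 × 7! = 4 × 5040 = 20160.

20160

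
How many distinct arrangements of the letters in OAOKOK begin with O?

30

Fix O in the first position and arrange the remaining 5 letters.
Those 5 letters have K appearing twice and O appearing twice, giving (5)!/(2!·2!) = 30.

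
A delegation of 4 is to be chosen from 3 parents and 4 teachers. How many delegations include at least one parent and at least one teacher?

34

Total 4-person selections from all 7: C(7,4) = 35.
Selections missing a whole group: no parents → C(4,4) = 1; no teachers → C(3,4) = 0.
Both groups omitted at once is impossible, so 35 − 1 = 34.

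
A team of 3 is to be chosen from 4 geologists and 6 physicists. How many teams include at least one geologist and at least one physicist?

96

Unrestricted: C(10,3) = 120 ways to pick any 3 of the 10.
Selections missing a whole group: no geologists → C(6,3) = 20; no physicists → C(4,3) = 4.
Both groups omitted at once is impossible, so 120 − 24 = 96.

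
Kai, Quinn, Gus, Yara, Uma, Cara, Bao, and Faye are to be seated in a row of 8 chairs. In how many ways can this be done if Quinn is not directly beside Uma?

30240

Of the 8! = 40320 arrangements, those with Quinn and Uma adjacent number 2 × 7! = 10080 (treat the pair as a block with 2 internal orders).
Complementary counting: 40320 − 10080 = 30240.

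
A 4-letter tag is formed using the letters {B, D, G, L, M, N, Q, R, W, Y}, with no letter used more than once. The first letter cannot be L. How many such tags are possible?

4536

The first letter has 10−1 = 9 choices (anything except L).
The remaining 3 letters are filled from the other 9 symbols without repetition: 9 × 8 × 7 = 504.
Total: 9 × 504 = 4536.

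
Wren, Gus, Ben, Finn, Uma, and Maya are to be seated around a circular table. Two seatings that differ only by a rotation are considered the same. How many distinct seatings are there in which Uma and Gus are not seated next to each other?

72

Without the restriction there are (5)! = 120 seatings.
Those with Uma next to Gus: fuse the pair into one unit and seat 5 units around a circle — 2·(4)! = 48.
Subtracting, 120 − 48 = 72.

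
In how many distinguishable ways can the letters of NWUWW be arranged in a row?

NWUWW has 5 letters with W appearing 3 times.
So there are 5! / (3!) = 20 distinguishable arrangements.

20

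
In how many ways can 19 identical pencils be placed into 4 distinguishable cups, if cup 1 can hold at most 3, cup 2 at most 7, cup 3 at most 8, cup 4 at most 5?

34

Without the upper bounds there are C(22,3) = 1540 ways to split 19 among 4 cups.
Subtract solutions that violate a single cap (substitute x_i' = x_i − (cap_i+1)): x_1 ≥ 4 gives C(18,3) = 816; x_2 ≥ 8 gives C(14,3) = 364; x_3 ≥ 9 gives C(13,3) = 286; x_4 ≥ 6 gives C(16,3) = 560. Together 2026.
Add back pairs where two caps are both exceeded: 120 + 84 + 220 + 10 + 56 + 35 = 525.
Subtract triples: 0 + 4 + 1 + 0 = 5.
By inclusion–exclusion the count is 1540 − 2026 + 525 − 5 = 34.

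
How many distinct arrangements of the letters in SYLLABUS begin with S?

With the first slot taken by S, it remains to arrange the other 7 letters (YLLABUS).
Those 7 letters have L appearing twice, giving (7)!/(2!) = 2520.

2520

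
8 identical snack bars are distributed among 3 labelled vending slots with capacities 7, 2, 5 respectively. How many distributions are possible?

17

Ignoring the caps, the number of non-negative solutions to x_1+…+x_3 = 8 is C(10,2) = 45.
Subtract solutions that violate a single cap (substitute x_i' = x_i − (cap_i+1)): x_1 ≥ 8 gives C(2,2) = 1; x_2 ≥ 3 gives C(7,2) = 21; x_3 ≥ 6 gives C(4,2) = 6. Together 28.
No two caps can be exceeded simultaneously, so the pair terms are all 0.
By inclusion–exclusion the count is 45 − 28 + 0 = 17.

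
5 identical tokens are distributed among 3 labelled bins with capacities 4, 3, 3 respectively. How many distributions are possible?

14

Ignoring the caps, the number of non-negative solutions to x_1+…+x_3 = 5 is C(7,2) = 21.
Subtract solutions that violate a single cap (substitute x_i' = x_i − (cap_i+1)): x_1 ≥ 5 gives C(2,2) = 1; x_2 ≥ 4 gives C(3,2) = 3; x_3 ≥ 4 gives C(3,2) = 3. Together 7.
No two caps can be exceeded simultaneously, so the pair terms are all 0.
By inclusion–exclusion the count is 21 − 7 + 0 = 14.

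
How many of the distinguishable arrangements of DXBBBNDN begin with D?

420

With the first slot taken by D, it remains to arrange the other 7 letters (XBBBNDN).
Those 7 letters have B appearing 3 times and N appearing twice, giving (7)!/(3!·2!) = 420.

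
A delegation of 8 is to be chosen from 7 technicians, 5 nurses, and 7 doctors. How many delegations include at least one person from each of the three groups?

71589

Total 8-person selections from all 19: C(19,8) = 75582.
Selections missing a whole group: no technicians → C(12,8) = 495; no nurses → C(14,8) = 3003; no doctors → C(12,8) = 495.
Add back selections omitting two groups (i.e. drawn from a single group): C(7,8) + C(5,8) + C(7,8) = 0.
By inclusion–exclusion: 75582 − 3993 + 0 = 71589.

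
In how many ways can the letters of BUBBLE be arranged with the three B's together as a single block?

24

Treat the 3 copies of B as a single block. The multiset to arrange is then {BBB, E, L, U}, 4 items in all.
All 4 items are distinct, so there are (4)! = 24 arrangements.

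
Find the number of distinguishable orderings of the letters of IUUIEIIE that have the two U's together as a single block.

Treat the 2 copies of U as a single block. The multiset to arrange is then {UU, E, E, I, I, I, I}, 7 items in all.
That gives (7)!/(4!·2!) = 105 arrangements.

105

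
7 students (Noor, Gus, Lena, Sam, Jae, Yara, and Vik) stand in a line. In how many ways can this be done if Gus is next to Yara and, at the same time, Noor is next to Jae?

480

Treat {Gus,Yara} as one block (2 orders) and {Noor,Jae} as another (2 orders).
That leaves 5 units to arrange: 2 × 2 × 5! = 4 × 120 = 480.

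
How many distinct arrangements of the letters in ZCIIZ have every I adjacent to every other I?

Treat the 2 copies of I as a single block. The multiset to arrange is then {II, C, Z, Z}, 4 items in all.
That gives (4)!/(2!) = 12 arrangements.

12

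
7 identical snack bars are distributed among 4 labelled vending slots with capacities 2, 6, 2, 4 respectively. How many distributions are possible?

Without the upper bounds there are C(10,3) = 120 ways to split 7 among 4 vending slots.
Subtract solutions that violate a single cap (substitute x_i' = x_i − (cap_i+1)): x_1 ≥ 3 gives C(7,3) = 35; x_2 ≥ 7 gives C(3,3) = 1; x_3 ≥ 3 gives C(7,3) = 35; x_4 ≥ 5 gives C(5,3) = 10. Together 81.
Add back pairs where two caps are both exceeded: 0 + 4 + 0 + 0 + 0 + 0 = 4.
By inclusion–exclusion the count is 120 − 81 + 4 = 43.

43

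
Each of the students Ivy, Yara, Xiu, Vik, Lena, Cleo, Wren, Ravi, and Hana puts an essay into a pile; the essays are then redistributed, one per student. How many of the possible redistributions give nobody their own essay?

Count assignments avoiding every fixed point. For any j of the 9 students fixed to their own essay, the other 9−j can be arranged in (9−j)! ways.
By inclusion–exclusion this is Σ_{j=0}^{9} (−1)^j C(9,j)·(9−j)!.
Computing: 362880 − 362880 + 181440 − 60480 + 15120 − 3024 + 504 − 72 + 9 − 1 = 133496.

133496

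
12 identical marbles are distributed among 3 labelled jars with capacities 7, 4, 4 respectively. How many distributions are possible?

10

Ignoring the caps, the number of non-negative solutions to x_1+…+x_3 = 12 is C(14,2) = 91.
Subtract solutions that violate a single cap (substitute x_i' = x_i − (cap_i+1)): x_1 ≥ 8 gives C(6,2) = 15; x_2 ≥ 5 gives C(9,2) = 36; x_3 ≥ 5 gives C(9,2) = 36. Together 87.
Add back pairs where two caps are both exceeded: 0 + 0 + 6 = 6.
By inclusion–exclusion the count is 91 − 87 + 6 = 10.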